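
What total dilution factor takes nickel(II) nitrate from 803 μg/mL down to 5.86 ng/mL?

1.37 × 10⁵

Factor = C₀/C_target = 803 μg/mL / 5.86 ng/mL = 1.37 × 10⁵.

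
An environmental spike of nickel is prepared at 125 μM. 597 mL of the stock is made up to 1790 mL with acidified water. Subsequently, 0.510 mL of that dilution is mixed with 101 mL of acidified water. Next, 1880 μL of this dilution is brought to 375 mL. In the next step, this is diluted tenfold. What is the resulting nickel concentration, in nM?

Overall dilution factor = 2.998 × 199.0 × 199.5 × 10 = 1.19 × 10⁶.
125 μM / 1.19 × 10⁶ = 1.05 × 10⁻⁴ μM = 0.105 nM.

0.105 nM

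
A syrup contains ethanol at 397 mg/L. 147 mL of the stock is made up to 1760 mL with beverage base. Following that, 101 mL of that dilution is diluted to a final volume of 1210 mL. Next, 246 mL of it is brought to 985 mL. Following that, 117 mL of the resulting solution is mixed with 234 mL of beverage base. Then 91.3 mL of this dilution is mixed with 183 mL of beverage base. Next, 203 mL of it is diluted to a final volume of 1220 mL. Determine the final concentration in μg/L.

Overall dilution factor = 11.97 × 11.98 × 4.004 × 3 × 3.004 × 6.010 = 3.11 × 10⁴.
397 mg/L / 3.11 × 10⁴ = 0.0128 mg/L = 12.8 μg/L.

12.8 μg/L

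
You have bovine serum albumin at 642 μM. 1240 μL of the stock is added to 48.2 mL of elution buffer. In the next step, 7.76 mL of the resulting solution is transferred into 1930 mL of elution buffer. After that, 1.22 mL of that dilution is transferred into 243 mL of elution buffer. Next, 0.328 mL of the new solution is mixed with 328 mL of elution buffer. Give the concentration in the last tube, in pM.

0.322 pM

Overall dilution factor = 39.87 × 249.7 × 200.2 × 1001 = 2.00 × 10⁹.
642 μM / 2.00 × 10⁹ = 3.22 × 10⁻⁷ μM = 0.322 pM.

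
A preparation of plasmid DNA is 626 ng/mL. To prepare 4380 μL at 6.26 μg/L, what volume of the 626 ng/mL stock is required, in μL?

43.8 μL

6.26 μg/L = 6.26 ng/mL.
V₁ = C₂V₂/C₁ = 6.26 × 4380 / 626 = 43.8 μL.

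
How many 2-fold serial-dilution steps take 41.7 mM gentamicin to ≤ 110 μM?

9

Need 2ⁿ ≥ 379, so n ≥ log(379)/log(2) = 8.57.
Minimum whole steps: n = 9.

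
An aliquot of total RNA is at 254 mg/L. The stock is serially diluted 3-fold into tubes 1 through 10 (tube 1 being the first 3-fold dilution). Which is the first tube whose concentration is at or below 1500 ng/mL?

Tube n has concentration 254 mg/L / 3ⁿ.
Need 3ⁿ ≥ 254 mg/L / 1500 ng/mL = 169, so n ≥ 4.67.
First such tube: n = 5.

tube 5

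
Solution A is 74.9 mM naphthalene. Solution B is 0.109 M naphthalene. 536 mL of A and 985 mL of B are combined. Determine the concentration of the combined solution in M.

0.0970 M

C_B = 0.109 M = 109 mM.
C_mix = (C_A·V_A + C_B·V_B)/(V_A + V_B) = (74.9×536 + 109×985) / 1521 = 97.0 mM = 0.0970 M.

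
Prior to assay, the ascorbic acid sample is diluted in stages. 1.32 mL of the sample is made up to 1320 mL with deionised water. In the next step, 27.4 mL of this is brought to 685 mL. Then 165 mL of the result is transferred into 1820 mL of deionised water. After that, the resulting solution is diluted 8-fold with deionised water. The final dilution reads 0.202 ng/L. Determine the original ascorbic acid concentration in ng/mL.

486 ng/mL

Overall dilution factor = 1000 × 25 × 12.03 × 8 = 2.41 × 10⁶.
Original = 0.202 ng/L × 2.41 × 10⁶ = 4.86 × 10⁵ ng/L = 486 ng/mL.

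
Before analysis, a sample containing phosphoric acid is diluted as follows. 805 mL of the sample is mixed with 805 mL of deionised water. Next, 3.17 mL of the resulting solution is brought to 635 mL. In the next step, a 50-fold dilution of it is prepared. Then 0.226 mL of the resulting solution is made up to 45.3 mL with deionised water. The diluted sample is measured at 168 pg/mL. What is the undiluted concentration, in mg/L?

675 mg/L

Overall dilution factor = 2 × 200.3 × 50 × 200.4 = 4.02 × 10⁶.
Original = 168 pg/mL × 4.02 × 10⁶ = 6.75 × 10⁸ pg/mL = 675 mg/L.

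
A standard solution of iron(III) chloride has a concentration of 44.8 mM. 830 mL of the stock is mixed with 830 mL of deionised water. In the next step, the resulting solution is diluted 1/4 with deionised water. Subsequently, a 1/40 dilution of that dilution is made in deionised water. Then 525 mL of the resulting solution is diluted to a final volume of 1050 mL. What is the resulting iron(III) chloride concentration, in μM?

Overall dilution factor = 2 × 4 × 40 × 2 = 640.
44.8 mM / 640 = 0.0700 mM = 70.0 μM.

70.0 μM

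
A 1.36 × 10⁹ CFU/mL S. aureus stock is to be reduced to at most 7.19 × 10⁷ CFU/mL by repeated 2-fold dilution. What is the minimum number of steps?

Need 2ⁿ ≥ 18.9, so n ≥ log(18.9)/log(2) = 4.24.
Minimum whole steps: n = 5.

5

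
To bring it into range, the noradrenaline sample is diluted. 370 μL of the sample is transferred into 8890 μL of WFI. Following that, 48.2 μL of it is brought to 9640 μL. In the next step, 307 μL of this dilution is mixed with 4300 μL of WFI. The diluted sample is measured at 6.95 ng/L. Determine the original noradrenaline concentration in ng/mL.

522 ng/mL

Overall dilution factor = 25.03 × 200 × 15.01 = 7.51 × 10⁴.
Original = 6.95 ng/L × 7.51 × 10⁴ = 5.22 × 10⁵ ng/L = 522 ng/mL.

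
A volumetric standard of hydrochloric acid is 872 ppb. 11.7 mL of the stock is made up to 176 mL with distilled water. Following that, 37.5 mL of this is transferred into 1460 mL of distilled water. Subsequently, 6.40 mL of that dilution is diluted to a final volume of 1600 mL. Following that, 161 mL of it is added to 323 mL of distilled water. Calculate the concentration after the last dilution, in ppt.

Overall dilution factor = 15.04 × 39.93 × 250 × 3.006 = 4.51 × 10⁵.
872 ppb / 4.51 × 10⁵ = 1.93 × 10⁻³ ppb = 1.93 ppt.

1.93 ppt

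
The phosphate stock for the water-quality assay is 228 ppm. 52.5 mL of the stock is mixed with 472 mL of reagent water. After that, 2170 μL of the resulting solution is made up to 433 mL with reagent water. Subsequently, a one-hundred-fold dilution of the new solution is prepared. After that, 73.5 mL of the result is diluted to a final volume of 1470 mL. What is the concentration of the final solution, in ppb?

Overall dilution factor = 9.990 × 199.5 × 100 × 20 = 3.99 × 10⁶.
228 ppm / 3.99 × 10⁶ = 5.72 × 10⁻⁵ ppm = 0.0572 ppb.

0.0572 ppb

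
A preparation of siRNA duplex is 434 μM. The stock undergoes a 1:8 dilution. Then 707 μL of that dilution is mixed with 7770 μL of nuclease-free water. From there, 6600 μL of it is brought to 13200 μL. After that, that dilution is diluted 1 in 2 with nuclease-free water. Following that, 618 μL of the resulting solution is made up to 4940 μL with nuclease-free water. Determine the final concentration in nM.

142 nM

Overall dilution factor = 8 × 11.99 × 2 × 2 × 7.994 = 3067.
434 μM / 3067 = 0.142 μM = 142 nM.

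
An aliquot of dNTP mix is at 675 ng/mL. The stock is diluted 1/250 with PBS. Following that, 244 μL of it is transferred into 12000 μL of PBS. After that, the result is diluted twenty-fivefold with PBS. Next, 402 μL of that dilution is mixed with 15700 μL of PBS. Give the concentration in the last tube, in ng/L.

Overall dilution factor = 250 × 50.18 × 25 × 40.05 = 1.26 × 10⁷.
675 ng/mL / 1.26 × 10⁷ = 5.37 × 10⁻⁵ ng/mL = 0.0537 ng/L.

0.0537 ng/L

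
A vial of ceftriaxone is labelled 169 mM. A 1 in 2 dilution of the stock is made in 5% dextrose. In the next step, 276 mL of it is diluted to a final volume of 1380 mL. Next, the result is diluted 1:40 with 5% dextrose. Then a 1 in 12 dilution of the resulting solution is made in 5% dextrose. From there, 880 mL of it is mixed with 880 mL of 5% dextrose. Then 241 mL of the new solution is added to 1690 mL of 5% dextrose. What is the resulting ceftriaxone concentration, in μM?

Overall dilution factor = 2 × 5 × 40 × 12 × 2 × 8.012 = 7.69 × 10⁴.
169 mM / 7.69 × 10⁴ = 2.20 × 10⁻³ mM = 2.20 μM.

2.20 μM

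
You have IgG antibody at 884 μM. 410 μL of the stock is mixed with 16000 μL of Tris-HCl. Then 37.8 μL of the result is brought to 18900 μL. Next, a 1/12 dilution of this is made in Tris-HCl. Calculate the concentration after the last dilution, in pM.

Overall dilution factor = 40.02 × 500 × 12 = 2.40 × 10⁵.
884 μM / 2.40 × 10⁵ = 3.68 × 10⁻³ μM = 3680 pM.

3680 pM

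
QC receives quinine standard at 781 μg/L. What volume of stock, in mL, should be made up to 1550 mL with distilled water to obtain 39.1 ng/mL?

77.6 mL

39.1 ng/mL = 39.1 μg/L.
V₁ = C₂V₂/C₁ = 39.1 × 1550 / 781 = 77.6 mL.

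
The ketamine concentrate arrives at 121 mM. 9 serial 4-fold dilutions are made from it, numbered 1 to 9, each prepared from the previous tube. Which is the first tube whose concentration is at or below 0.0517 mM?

tube 6

Tube n has concentration 121 mM / 4ⁿ.
Need 4ⁿ ≥ 121 mM / 0.0517 mM = 2340, so n ≥ 5.60.
First such tube: n = 6.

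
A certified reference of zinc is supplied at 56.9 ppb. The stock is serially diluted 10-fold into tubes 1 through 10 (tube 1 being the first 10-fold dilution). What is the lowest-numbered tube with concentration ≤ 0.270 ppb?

Tube n has concentration 56.9 ppb / 10ⁿ.
Need 10ⁿ ≥ 56.9 ppb / 0.270 ppb = 211, so n ≥ 2.32.
First such tube: n = 3.

tube 3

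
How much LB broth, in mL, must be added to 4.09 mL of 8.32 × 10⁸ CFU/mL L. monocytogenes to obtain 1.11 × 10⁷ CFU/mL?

302 mL

V₂ = C₁V₁/C₂ = 8.32 × 10⁸ × 4.09 / 1.11 × 10⁷ = 307 mL.
Diluent to add = V₂ − V₁ = 307 − 4.09 = 302 mL.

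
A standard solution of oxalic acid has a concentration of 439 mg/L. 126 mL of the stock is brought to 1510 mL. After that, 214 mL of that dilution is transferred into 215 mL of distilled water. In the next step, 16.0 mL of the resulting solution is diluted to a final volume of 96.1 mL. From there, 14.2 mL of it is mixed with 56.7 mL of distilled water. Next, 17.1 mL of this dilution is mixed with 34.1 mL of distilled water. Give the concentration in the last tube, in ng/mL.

Overall dilution factor = 11.98 × 2.005 × 6.006 × 4.993 × 2.994 = 2157.
439 mg/L / 2157 = 0.204 mg/L = 204 ng/mL.

204 ng/mL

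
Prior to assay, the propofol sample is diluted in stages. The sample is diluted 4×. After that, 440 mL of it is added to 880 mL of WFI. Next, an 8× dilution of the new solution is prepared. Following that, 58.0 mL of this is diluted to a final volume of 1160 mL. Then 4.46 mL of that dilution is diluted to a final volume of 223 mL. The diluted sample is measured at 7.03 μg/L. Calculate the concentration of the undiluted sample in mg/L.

675 mg/L

Overall dilution factor = 4 × 3 × 8 × 20 × 50 = 9.60 × 10⁴.
Original = 7.03 μg/L × 9.60 × 10⁴ = 6.75 × 10⁵ μg/L = 675 mg/L.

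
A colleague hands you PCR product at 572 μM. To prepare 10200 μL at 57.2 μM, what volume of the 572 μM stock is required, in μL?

1020 μL

V₁ = C₂V₂/C₁ = 57.2 × 10200 / 572 = 1020 μL.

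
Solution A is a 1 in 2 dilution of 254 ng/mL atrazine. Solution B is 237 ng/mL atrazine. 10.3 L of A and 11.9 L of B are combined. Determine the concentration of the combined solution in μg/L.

C_A = 254 ng/mL / 2 = 127 ng/mL.
C_mix = (C_A·V_A + C_B·V_B)/(V_A + V_B) = (127×10.3 + 237×11.9) / 22.20 = 186 ng/mL = 186 μg/L.

186 μg/L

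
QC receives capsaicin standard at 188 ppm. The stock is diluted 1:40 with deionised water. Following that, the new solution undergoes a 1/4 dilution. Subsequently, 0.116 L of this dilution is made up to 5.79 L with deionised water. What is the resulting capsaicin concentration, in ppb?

Overall dilution factor = 40 × 4 × 49.91 = 7986.
188 ppm / 7986 = 0.0235 ppm = 23.5 ppb.

23.5 ppb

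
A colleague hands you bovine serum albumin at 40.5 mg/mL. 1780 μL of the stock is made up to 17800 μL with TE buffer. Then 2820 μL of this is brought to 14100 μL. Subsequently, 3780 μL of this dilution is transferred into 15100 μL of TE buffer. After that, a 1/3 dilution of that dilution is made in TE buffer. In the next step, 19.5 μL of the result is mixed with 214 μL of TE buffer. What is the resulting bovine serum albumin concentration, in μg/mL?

4.51 μg/mL

Overall dilution factor = 10 × 5 × 4.995 × 3 × 11.97 = 8971.
40.5 mg/mL / 8971 = 4.51 × 10⁻³ mg/mL = 4.51 μg/mL.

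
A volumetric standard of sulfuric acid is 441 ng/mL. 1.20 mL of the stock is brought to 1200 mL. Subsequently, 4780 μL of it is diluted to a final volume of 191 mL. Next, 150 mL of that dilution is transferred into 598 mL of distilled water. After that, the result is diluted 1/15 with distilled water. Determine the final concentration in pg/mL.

0.148 pg/mL

Overall dilution factor = 1000 × 39.96 × 4.987 × 15 = 2.99 × 10⁶.
441 ng/mL / 2.99 × 10⁶ = 1.48 × 10⁻⁴ ng/mL = 0.148 pg/mL.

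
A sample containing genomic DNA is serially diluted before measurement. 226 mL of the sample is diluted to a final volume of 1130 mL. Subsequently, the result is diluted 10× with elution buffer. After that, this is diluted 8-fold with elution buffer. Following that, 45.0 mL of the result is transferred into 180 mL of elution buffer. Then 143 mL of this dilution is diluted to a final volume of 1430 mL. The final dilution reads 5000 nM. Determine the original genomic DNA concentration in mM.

Overall dilution factor = 5 × 10 × 8 × 5 × 10 = 2.00 × 10⁴.
Original = 5000 nM × 2.00 × 10⁴ = 1.00 × 10⁸ nM = 100 mM.

100 mM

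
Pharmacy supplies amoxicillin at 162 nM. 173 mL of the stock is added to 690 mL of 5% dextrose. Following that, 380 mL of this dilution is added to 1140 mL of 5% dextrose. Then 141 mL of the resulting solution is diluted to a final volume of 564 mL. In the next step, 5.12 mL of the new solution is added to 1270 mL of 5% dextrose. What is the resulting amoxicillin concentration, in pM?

Overall dilution factor = 4.988 × 4 × 4 × 249.0 = 1.99 × 10⁴.
162 nM / 1.99 × 10⁴ = 8.15 × 10⁻³ nM = 8.15 pM.

8.15 pM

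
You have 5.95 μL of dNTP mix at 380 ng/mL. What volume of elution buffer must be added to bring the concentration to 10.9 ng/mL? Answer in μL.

V₂ = C₁V₁/C₂ = 380 × 5.95 / 10.9 = 207 μL.
Diluent to add = V₂ − V₁ = 207 − 5.95 = 201 μL.

201 μL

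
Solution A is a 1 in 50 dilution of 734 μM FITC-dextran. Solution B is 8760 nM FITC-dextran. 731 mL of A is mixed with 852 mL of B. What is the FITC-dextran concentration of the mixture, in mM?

0.0115 mM

C_A = 734 μM / 50 = 14.7 μM.
C_B = 8760 nM = 8.76 μM.
C_mix = (C_A·V_A + C_B·V_B)/(V_A + V_B) = (14.7×731 + 8.76×852) / 1583 = 11.5 μM = 0.0115 mM.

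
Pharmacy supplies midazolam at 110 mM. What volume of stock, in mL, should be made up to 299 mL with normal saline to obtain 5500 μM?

5500 μM = 5.50 mM.
V₁ = C₂V₂/C₁ = 5.50 × 299 / 110 = 14.9 mL.

14.9 mL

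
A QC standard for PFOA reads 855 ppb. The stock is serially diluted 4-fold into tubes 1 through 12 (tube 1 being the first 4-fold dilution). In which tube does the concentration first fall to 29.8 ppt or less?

Tube n has concentration 855 ppb / 4ⁿ.
Need 4ⁿ ≥ 855 ppb / 29.8 ppt = 2.87 × 10⁴, so n ≥ 7.40.
First such tube: n = 8.

tube 8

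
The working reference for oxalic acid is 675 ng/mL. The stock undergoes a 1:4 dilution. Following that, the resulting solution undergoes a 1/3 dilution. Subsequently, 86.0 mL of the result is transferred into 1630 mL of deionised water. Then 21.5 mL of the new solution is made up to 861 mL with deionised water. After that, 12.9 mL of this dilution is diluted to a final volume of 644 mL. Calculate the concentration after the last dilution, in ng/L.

1.41 ng/L

Overall dilution factor = 4 × 3 × 19.95 × 40.05 × 49.92 = 4.79 × 10⁵.
675 ng/mL / 4.79 × 10⁵ = 1.41 × 10⁻³ ng/mL = 1.41 ng/L.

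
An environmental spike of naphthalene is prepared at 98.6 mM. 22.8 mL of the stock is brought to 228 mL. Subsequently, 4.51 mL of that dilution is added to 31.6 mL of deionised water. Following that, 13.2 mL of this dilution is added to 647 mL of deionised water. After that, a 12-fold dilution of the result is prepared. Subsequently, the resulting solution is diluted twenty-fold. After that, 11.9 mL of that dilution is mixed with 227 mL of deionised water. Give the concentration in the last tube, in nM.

Overall dilution factor = 10 × 8.007 × 50.02 × 12 × 20 × 20.08 = 1.93 × 10⁷.
98.6 mM / 1.93 × 10⁷ = 5.11 × 10⁻⁶ mM = 5.11 nM.

5.11 nM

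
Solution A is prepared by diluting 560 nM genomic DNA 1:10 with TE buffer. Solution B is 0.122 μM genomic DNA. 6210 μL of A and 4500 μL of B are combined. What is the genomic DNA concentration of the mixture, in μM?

0.0837 μM

C_A = 560 nM / 10 = 56.0 nM.
C_B = 0.122 μM = 122 nM.
C_mix = (C_A·V_A + C_B·V_B)/(V_A + V_B) = (56.0×6210 + 122×4500) / 10710 = 83.7 nM = 0.0837 μM.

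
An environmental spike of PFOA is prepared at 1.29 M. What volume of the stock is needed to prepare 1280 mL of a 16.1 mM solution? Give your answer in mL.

16.0 mL

16.1 mM = 0.0161 M.
V₁ = C₂V₂/C₁ = 0.0161 × 1280 / 1.29 = 16.0 mL.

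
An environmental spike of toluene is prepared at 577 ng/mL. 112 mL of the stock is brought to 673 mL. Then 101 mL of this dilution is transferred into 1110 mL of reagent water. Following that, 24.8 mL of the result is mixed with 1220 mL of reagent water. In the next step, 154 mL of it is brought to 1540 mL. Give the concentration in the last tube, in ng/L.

16.0 ng/L

Overall dilution factor = 6.009 × 11.99 × 50.19 × 10 = 3.62 × 10⁴.
577 ng/mL / 3.62 × 10⁴ = 0.0160 ng/mL = 16.0 ng/L.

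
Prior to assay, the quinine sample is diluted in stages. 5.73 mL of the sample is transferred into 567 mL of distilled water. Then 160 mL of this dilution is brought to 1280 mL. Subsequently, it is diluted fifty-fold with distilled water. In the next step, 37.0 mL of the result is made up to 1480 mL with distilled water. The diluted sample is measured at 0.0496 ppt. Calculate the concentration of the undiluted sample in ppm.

0.0793 ppm

Overall dilution factor = 99.95 × 8 × 50 × 40 = 1.60 × 10⁶.
Original = 0.0496 ppt × 1.60 × 10⁶ = 7.93 × 10⁴ ppt = 0.0793 ppm.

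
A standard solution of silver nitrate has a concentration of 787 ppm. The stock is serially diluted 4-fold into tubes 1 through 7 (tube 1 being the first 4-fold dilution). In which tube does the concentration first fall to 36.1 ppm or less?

tube 3

Tube n has concentration 787 ppm / 4ⁿ.
Need 4ⁿ ≥ 787 ppm / 36.1 ppm = 21.8, so n ≥ 2.22.
First such tube: n = 3.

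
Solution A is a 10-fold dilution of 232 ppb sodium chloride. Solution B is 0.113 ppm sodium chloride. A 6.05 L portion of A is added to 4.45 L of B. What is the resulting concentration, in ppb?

61.3 ppb

C_A = 232 ppb / 10 = 23.2 ppb.
C_B = 0.113 ppm = 113 ppb.
C_mix = (C_A·V_A + C_B·V_B)/(V_A + V_B) = (23.2×6.05 + 113×4.45) / 10.50 = 61.3 ppb.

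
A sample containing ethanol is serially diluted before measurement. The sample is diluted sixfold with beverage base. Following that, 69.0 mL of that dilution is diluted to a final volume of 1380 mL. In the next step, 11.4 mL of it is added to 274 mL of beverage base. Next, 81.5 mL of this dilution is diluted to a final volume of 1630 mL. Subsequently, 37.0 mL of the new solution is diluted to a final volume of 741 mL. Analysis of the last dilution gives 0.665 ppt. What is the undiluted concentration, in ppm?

Overall dilution factor = 6 × 20 × 25.04 × 20 × 20.03 = 1.20 × 10⁶.
Original = 0.665 ppt × 1.20 × 10⁶ = 8.00 × 10⁵ ppt = 0.800 ppm.

0.800 ppm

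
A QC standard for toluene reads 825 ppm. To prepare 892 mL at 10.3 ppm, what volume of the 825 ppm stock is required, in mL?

11.1 mL

V₁ = C₂V₂/C₁ = 10.3 × 892 / 825 = 11.1 mL.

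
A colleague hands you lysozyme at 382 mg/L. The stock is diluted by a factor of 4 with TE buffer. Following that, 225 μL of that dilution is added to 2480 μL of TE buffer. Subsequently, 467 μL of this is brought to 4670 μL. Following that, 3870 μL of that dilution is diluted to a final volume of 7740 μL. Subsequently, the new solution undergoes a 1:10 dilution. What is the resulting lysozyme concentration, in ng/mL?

39.7 ng/mL

Overall dilution factor = 4 × 12.02 × 10 × 2 × 10 = 9618.
382 mg/L / 9618 = 0.0397 mg/L = 39.7 ng/mL.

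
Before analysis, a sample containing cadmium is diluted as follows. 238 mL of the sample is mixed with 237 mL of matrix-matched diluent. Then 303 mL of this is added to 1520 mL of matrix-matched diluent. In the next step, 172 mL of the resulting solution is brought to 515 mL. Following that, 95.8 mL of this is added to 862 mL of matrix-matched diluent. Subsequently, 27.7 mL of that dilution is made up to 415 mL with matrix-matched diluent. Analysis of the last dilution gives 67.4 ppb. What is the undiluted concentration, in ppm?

Overall dilution factor = 1.996 × 6.017 × 2.994 × 9.998 × 14.98 = 5385.
Original = 67.4 ppb × 5385 = 3.63 × 10⁵ ppb = 363 ppm.

363 ppm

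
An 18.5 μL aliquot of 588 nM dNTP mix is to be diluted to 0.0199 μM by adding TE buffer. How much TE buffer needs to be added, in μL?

0.0199 μM = 19.9 nM.
V₂ = C₁V₁/C₂ = 588 × 18.5 / 19.9 = 547 μL.
Diluent to add = V₂ − V₁ = 547 − 18.5 = 528 μL.

528 μL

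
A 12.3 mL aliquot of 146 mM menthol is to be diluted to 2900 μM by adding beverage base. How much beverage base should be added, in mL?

2900 μM = 2.90 mM.
V₂ = C₁V₁/C₂ = 146 × 12.3 / 2.90 = 619 mL.
Diluent to add = V₂ − V₁ = 619 − 12.3 = 607 mL.

607 mL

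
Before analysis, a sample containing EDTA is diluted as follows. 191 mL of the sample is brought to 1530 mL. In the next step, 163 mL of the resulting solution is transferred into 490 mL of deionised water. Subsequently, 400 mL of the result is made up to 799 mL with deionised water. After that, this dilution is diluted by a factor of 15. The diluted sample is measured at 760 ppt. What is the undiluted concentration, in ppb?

731 ppb

Overall dilution factor = 8.010 × 4.006 × 1.998 × 15 = 962.
Original = 760 ppt × 962 = 7.31 × 10⁵ ppt = 731 ppb.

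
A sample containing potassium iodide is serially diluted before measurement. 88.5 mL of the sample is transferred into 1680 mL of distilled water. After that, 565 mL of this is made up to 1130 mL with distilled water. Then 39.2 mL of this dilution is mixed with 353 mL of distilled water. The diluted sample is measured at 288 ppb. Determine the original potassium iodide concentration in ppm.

Overall dilution factor = 19.98 × 2 × 10.01 = 400.
Original = 288 ppb × 400 = 1.15 × 10⁵ ppb = 115 ppm.

115 ppm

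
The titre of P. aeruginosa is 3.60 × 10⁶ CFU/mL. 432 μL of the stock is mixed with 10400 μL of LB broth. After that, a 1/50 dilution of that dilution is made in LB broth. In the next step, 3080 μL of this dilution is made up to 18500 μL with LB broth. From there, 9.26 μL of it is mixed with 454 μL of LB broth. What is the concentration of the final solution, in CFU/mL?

Overall dilution factor = 25.07 × 50 × 6.006 × 50.03 = 3.77 × 10⁵.
3.60 × 10⁶ CFU/mL / 3.77 × 10⁵ = 9.56 CFU/mL.

9.56 CFU/mL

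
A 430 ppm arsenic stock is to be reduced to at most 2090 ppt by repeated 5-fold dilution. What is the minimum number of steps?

8

Need 5ⁿ ≥ 2.06 × 10⁵, so n ≥ log(2.06 × 10⁵)/log(5) = 7.60.
Minimum whole steps: n = 8.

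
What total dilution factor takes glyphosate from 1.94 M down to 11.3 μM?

1.72 × 10⁵

Factor = C₀/C_target = 1.94 M / 11.3 μM = 1.72 × 10⁵.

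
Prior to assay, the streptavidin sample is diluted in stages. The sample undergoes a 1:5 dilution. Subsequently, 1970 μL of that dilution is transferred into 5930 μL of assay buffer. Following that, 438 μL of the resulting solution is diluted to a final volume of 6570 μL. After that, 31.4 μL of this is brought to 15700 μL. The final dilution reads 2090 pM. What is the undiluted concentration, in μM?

314 μM

Overall dilution factor = 5 × 4.010 × 15 × 500 = 1.50 × 10⁵.
Original = 2090 pM × 1.50 × 10⁵ = 3.14 × 10⁸ pM = 314 μM.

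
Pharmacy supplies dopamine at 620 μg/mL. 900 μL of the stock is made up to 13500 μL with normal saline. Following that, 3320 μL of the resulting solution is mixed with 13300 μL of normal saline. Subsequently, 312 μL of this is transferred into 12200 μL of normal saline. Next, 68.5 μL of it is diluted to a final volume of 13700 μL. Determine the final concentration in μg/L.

1.03 μg/L

Overall dilution factor = 15 × 5.006 × 40.10 × 200 = 6.02 × 10⁵.
620 μg/mL / 6.02 × 10⁵ = 1.03 × 10⁻³ μg/mL = 1.03 μg/L.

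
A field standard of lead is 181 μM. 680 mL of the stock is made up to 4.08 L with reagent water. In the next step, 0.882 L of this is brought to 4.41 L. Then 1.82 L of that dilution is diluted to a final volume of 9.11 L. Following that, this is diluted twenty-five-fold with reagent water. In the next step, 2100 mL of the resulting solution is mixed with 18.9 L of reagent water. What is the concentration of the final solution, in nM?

4.82 nM

Overall dilution factor = 6 × 5 × 5.005 × 25 × 10 = 3.75 × 10⁴.
181 μM / 3.75 × 10⁴ = 4.82 × 10⁻³ μM = 4.82 nM.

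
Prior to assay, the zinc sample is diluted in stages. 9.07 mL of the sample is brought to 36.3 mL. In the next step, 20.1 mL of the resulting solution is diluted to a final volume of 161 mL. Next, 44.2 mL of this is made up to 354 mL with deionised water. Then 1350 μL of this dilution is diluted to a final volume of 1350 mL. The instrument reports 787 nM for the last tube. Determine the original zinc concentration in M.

0.202 M

Overall dilution factor = 4.002 × 8.010 × 8.009 × 1000 = 2.57 × 10⁵.
Original = 787 nM × 2.57 × 10⁵ = 2.02 × 10⁸ nM = 0.202 M.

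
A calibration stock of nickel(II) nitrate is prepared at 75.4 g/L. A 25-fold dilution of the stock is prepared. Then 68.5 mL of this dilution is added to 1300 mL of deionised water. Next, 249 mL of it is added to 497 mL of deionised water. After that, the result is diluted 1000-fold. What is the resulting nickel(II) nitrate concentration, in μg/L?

50.4 μg/L

Overall dilution factor = 25 × 19.98 × 2.996 × 1000 = 1.50 × 10⁶.
75.4 g/L / 1.50 × 10⁶ = 5.04 × 10⁻⁵ g/L = 50.4 μg/L.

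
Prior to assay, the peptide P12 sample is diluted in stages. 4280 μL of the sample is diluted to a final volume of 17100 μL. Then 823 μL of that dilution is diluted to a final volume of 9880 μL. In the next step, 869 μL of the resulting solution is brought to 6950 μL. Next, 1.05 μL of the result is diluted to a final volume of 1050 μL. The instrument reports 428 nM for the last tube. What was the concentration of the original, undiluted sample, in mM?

Overall dilution factor = 3.995 × 12.00 × 7.998 × 1000 = 3.84 × 10⁵.
Original = 428 nM × 3.84 × 10⁵ = 1.64 × 10⁸ nM = 164 mM.

164 mM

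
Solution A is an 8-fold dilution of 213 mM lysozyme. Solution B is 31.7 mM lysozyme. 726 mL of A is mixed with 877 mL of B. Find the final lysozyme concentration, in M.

0.0294 M

C_A = 213 mM / 8 = 26.6 mM.
C_mix = (C_A·V_A + C_B·V_B)/(V_A + V_B) = (26.6×726 + 31.7×877) / 1603 = 29.4 mM = 0.0294 M.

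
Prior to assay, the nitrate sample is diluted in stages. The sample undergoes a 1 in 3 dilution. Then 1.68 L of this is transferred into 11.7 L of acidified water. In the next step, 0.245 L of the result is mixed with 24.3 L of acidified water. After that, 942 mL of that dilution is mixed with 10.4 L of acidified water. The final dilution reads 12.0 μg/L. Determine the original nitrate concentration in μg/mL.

Overall dilution factor = 3 × 7.964 × 100.2 × 12.04 = 2.88 × 10⁴.
Original = 12.0 μg/L × 2.88 × 10⁴ = 3.46 × 10⁵ μg/L = 346 μg/mL.

346 μg/mL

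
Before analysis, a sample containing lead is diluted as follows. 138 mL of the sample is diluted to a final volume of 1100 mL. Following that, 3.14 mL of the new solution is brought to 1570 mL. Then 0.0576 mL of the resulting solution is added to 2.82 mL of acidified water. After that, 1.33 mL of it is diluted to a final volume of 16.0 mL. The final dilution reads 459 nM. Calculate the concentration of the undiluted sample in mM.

1100 mM

Overall dilution factor = 7.971 × 500 × 49.96 × 12.03 = 2.40 × 10⁶.
Original = 459 nM × 2.40 × 10⁶ = 1.10 × 10⁹ nM = 1100 mM.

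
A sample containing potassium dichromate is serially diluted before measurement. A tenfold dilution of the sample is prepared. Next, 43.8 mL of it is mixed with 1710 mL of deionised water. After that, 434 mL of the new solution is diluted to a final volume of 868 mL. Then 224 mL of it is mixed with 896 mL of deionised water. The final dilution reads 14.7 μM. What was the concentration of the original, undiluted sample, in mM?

Overall dilution factor = 10 × 40.04 × 2 × 5 = 4004.
Original = 14.7 μM × 4004 = 5.89 × 10⁴ μM = 58.9 mM.

58.9 mM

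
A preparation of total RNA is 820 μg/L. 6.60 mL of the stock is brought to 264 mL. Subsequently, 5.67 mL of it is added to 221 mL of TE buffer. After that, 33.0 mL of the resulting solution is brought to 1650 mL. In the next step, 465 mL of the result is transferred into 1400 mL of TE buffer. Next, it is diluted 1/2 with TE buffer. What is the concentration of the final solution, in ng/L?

1.28 ng/L

Overall dilution factor = 40 × 39.98 × 50 × 4.011 × 2 = 6.41 × 10⁵.
820 μg/L / 6.41 × 10⁵ = 1.28 × 10⁻³ μg/L = 1.28 ng/L.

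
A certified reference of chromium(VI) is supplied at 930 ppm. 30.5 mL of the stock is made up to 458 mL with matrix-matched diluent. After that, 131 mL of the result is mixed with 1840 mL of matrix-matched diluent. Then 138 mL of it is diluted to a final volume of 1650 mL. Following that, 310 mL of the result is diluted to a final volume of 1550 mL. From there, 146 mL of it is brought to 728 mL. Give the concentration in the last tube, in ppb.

Overall dilution factor = 15.02 × 15.05 × 11.96 × 5 × 4.986 = 6.73 × 10⁴.
930 ppm / 6.73 × 10⁴ = 0.0138 ppm = 13.8 ppb.

13.8 ppb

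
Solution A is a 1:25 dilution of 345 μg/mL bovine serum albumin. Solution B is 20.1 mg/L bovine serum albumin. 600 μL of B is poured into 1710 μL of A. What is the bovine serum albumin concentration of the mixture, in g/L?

C_A = 345 μg/mL / 25 = 13.8 μg/mL.
C_B = 20.1 mg/L = 20.1 μg/mL.
C_mix = (C_A·V_A + C_B·V_B)/(V_A + V_B) = (13.8×1710 + 20.1×600) / 2310 = 15.4 μg/mL = 0.0154 g/L.

0.0154 g/L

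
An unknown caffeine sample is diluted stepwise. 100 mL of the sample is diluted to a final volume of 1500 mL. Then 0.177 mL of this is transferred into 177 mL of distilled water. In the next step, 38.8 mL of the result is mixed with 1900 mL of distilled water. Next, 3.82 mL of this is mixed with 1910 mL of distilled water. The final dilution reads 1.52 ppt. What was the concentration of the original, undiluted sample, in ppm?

571 ppm

Overall dilution factor = 15 × 1001 × 49.97 × 501 = 3.76 × 10⁸.
Original = 1.52 ppt × 3.76 × 10⁸ = 5.71 × 10⁸ ppt = 571 ppm.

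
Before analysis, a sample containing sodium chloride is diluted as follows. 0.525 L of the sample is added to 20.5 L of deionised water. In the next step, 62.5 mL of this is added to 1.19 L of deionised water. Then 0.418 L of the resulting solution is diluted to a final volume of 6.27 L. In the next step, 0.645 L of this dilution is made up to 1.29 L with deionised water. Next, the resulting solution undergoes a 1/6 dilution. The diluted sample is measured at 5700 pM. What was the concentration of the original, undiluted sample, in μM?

823 μM

Overall dilution factor = 40.05 × 20.04 × 15 × 2 × 6 = 1.44 × 10⁵.
Original = 5700 pM × 1.44 × 10⁵ = 8.23 × 10⁸ pM = 823 μM.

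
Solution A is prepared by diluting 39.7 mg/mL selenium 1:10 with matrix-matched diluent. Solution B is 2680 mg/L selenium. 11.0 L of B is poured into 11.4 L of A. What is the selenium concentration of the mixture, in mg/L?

C_A = 39.7 mg/mL / 10 = 3.97 mg/mL.
C_B = 2680 mg/L = 2.68 mg/mL.
C_mix = (C_A·V_A + C_B·V_B)/(V_A + V_B) = (3.97×11.4 + 2.68×11.0) / 22.40 = 3.34 mg/mL = 3340 mg/L.

3340 mg/L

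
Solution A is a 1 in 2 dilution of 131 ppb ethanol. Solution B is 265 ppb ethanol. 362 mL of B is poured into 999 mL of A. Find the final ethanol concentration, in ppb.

C_A = 131 ppb / 2 = 65.5 ppb.
C_mix = (C_A·V_A + C_B·V_B)/(V_A + V_B) = (65.5×999 + 265×362) / 1361 = 119 ppb.

119 ppb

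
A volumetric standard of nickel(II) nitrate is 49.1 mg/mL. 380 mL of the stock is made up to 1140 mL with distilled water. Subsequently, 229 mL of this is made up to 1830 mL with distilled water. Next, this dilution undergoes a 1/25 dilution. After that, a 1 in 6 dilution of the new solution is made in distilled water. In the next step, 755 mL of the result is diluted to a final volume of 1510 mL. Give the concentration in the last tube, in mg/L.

6.83 mg/L

Overall dilution factor = 3 × 7.991 × 25 × 6 × 2 = 7192.
49.1 mg/mL / 7192 = 6.83 × 10⁻³ mg/mL = 6.83 mg/L.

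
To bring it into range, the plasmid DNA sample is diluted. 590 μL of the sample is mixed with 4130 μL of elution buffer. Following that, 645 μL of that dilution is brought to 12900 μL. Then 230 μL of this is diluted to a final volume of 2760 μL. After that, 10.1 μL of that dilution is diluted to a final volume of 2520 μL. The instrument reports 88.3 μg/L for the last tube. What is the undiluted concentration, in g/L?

42.3 g/L

Overall dilution factor = 8 × 20 × 12 × 249.5 = 4.79 × 10⁵.
Original = 88.3 μg/L × 4.79 × 10⁵ = 4.23 × 10⁷ μg/L = 42.3 g/L.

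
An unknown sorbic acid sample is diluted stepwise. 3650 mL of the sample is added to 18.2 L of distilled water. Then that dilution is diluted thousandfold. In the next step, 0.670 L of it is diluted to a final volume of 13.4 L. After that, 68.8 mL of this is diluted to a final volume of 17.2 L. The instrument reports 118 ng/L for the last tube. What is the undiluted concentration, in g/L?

Overall dilution factor = 5.986 × 1000 × 20 × 250 = 2.99 × 10⁷.
Original = 118 ng/L × 2.99 × 10⁷ = 3.53 × 10⁹ ng/L = 3.53 g/L.

3.53 g/L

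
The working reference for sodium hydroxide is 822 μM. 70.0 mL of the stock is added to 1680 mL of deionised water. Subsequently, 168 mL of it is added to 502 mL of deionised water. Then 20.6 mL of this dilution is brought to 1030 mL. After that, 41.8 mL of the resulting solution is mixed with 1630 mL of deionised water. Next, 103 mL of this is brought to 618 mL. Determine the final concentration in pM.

Overall dilution factor = 25 × 3.988 × 50 × 40.00 × 6 = 1.20 × 10⁶.
822 μM / 1.20 × 10⁶ = 6.87 × 10⁻⁴ μM = 687 pM.

687 pM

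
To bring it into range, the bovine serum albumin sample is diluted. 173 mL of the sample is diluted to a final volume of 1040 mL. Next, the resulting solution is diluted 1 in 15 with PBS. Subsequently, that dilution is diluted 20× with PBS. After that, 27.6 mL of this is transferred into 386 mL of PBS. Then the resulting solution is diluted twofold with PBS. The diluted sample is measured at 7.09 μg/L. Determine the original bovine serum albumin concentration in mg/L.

Overall dilution factor = 6.012 × 15 × 20 × 14.99 × 2 = 5.41 × 10⁴.
Original = 7.09 μg/L × 5.41 × 10⁴ = 3.83 × 10⁵ μg/L = 383 mg/L.

383 mg/L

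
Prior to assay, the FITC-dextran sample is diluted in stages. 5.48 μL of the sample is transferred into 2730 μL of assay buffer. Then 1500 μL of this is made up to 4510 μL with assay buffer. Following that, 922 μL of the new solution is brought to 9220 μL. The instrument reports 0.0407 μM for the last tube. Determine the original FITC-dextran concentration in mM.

0.611 mM

Overall dilution factor = 499.2 × 3.007 × 10 = 1.50 × 10⁴.
Original = 0.0407 μM × 1.50 × 10⁴ = 611 μM = 0.611 mM.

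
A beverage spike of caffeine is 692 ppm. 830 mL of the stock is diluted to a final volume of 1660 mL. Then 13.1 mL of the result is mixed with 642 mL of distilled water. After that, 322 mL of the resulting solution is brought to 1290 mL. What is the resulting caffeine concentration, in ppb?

Overall dilution factor = 2 × 50.01 × 4.006 = 401.
692 ppm / 401 = 1.73 ppm = 1730 ppb.

1730 ppb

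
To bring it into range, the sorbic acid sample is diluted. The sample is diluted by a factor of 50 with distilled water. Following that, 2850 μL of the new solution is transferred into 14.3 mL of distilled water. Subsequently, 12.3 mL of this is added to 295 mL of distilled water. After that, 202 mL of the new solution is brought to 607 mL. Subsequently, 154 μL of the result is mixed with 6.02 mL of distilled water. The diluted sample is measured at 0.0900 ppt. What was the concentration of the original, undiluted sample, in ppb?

81.5 ppb

Overall dilution factor = 50 × 6.018 × 24.98 × 3.005 × 40.09 = 9.06 × 10⁵.
Original = 0.0900 ppt × 9.06 × 10⁵ = 8.15 × 10⁴ ppt = 81.5 ppb.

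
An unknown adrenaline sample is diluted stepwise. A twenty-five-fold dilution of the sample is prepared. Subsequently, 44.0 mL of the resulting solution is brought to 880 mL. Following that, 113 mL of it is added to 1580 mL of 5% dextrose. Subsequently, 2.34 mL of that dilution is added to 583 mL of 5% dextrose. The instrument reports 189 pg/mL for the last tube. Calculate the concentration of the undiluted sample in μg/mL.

Overall dilution factor = 25 × 20 × 14.98 × 250.1 = 1.87 × 10⁶.
Original = 189 pg/mL × 1.87 × 10⁶ = 3.54 × 10⁸ pg/mL = 354 μg/mL.

354 μg/mL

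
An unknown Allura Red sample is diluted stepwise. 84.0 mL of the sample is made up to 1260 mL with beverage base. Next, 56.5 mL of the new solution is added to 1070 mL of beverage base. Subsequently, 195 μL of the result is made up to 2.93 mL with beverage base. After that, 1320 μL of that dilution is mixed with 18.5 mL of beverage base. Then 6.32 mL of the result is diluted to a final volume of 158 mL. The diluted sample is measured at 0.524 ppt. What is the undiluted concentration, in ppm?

Overall dilution factor = 15 × 19.94 × 15.03 × 15.02 × 25 = 1.69 × 10⁶.
Original = 0.524 ppt × 1.69 × 10⁶ = 8.84 × 10⁵ ppt = 0.884 ppm.

0.884 ppm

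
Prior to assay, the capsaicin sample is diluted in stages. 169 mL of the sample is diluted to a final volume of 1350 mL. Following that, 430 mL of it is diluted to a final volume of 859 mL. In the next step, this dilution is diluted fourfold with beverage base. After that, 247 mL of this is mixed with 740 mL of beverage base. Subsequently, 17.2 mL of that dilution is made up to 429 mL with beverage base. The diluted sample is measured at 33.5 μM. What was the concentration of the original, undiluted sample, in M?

Overall dilution factor = 7.988 × 1.998 × 4 × 3.996 × 24.94 = 6362.
Original = 33.5 μM × 6362 = 2.13 × 10⁵ μM = 0.213 M.

0.213 M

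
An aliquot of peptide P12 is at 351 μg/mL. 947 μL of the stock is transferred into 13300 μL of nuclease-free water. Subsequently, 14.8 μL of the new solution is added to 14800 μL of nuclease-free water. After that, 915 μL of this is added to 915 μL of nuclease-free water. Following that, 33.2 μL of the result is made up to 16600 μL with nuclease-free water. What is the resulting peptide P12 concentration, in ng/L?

23.3 ng/L

Overall dilution factor = 15.04 × 1001 × 2 × 500 = 1.51 × 10⁷.
351 μg/mL / 1.51 × 10⁷ = 2.33 × 10⁻⁵ μg/mL = 23.3 ng/L.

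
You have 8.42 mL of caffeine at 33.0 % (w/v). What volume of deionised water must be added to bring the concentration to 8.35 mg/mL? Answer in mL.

8.35 mg/mL = 0.835 % (w/v).
V₂ = C₁V₁/C₂ = 33.0 × 8.42 / 0.835 = 333 mL.
Diluent to add = V₂ − V₁ = 333 − 8.42 = 324 mL.

324 mL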